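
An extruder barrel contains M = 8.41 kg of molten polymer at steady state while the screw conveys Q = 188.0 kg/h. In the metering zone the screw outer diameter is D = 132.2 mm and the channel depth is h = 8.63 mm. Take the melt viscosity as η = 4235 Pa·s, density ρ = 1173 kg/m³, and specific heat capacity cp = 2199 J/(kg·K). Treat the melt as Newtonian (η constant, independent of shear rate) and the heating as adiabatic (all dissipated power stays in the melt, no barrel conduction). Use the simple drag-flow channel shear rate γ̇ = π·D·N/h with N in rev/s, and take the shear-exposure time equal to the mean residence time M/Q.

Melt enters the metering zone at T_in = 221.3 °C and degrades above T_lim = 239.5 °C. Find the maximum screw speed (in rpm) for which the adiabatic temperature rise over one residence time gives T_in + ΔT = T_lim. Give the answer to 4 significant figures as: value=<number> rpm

Convert throughput: Q = 188.0 kg/h = 188.0/3600 = 0.0522222 kg/s
t_res = M / Q_s = 8.41 ÷ 0.0522222 = 161.043 s
D = 132.2 mm = 0.1322 m;  h = 8.63 mm = 0.00863 m
ΔT_a = T_lim − T_in = 239.5 − 221.3 = 18.2 K
Invert ΔT = ηγ̇²t_res/(ρcp) for γ̇: γ̇_max² = ΔT_a ρ cp / (η t_res) = 18.2·1173·2199 / (4235·161.043) = 68.8336 s⁻²
γ̇_max = sqrt(68.8336) = 8.2966 s⁻¹
Solve γ̇ = πDN/h for N: N_max = γ̇_max·h/(π·D) = 8.2966 × 0.00863 / (π × 0.1322) = 0.172397 rev/s = 10.3438 rpm

value=10.34 rpm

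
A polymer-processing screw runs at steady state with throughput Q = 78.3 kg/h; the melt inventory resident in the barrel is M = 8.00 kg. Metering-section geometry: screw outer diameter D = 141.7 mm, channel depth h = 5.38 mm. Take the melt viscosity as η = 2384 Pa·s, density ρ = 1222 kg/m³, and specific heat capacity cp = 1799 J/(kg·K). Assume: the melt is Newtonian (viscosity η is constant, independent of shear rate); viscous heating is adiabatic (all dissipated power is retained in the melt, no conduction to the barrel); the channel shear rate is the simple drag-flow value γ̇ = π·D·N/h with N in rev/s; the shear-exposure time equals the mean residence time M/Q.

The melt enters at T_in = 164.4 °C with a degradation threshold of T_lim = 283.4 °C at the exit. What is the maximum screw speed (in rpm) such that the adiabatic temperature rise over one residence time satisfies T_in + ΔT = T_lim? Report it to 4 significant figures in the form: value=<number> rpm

Convert throughput: Q = 78.3 kg/h = 78.3/3600 = 0.02175 kg/s
t_res = M / Q_s = 8.00 / 0.02175 = 367.816 s
Convert to metres: D = 0.1417 m, h = 0.00538 m
Allowable rise: ΔT_a = T_lim − T_in = 283.4 − 164.4 = 119 K
Invert ΔT = ηγ̇²t_res/(ρcp) for γ̇: γ̇_max² = ΔT_a ρ cp / (η t_res) = 119·1222·1799 / (2384·367.816) = 298.341 s⁻²
Take the square root: γ̇_max = √(298.341) = 17.2725 s⁻¹
Solve γ̇ = πDN/h for N: N_max = γ̇_max·h/(π·D) = 17.2725 × 0.00538 / (π × 0.1417) = 0.208746 rev/s = 12.5248 rpm

value=12.52 rpm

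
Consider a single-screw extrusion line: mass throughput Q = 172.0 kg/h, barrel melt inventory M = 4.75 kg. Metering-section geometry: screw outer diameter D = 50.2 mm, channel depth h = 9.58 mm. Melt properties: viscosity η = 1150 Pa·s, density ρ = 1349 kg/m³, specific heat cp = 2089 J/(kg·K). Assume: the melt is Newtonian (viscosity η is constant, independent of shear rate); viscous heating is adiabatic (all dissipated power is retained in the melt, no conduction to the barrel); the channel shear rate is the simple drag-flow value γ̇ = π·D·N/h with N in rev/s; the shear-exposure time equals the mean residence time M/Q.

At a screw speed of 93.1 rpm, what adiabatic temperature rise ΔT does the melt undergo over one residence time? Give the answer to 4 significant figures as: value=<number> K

value=26.47 K

Convert throughput: Q = 172.0 kg/h = 172.0/3600 = 0.0477778 kg/s
t_res = M / Q_s = 4.75 / 0.0477778 = 99.4186 s
D = 50.2 mm = 0.0502 m;  h = 9.58 mm = 0.00958 m;  N = 93.1 rpm / 60 = 1.55167 rev/s
Shear rate: γ̇ = πDN/h = π·0.0502·1.55167/0.00958 = 25.5439 s⁻¹
ΔT = η·γ̇²·t_res / (ρ·cp) = 1150 · (25.5439)² · 99.4186 / (1349 · 2089) = 26.4721 K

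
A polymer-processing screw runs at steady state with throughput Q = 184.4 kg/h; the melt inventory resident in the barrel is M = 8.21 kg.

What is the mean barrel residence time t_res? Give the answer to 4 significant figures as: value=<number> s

Q_s = Q / 3600 = 184.4 / 3600 = 0.0512222 kg/s
Mean residence time: t_res = M/Q_s = 8.21 kg / 0.0512222 kg/s = 160.282 s

value=160.3 s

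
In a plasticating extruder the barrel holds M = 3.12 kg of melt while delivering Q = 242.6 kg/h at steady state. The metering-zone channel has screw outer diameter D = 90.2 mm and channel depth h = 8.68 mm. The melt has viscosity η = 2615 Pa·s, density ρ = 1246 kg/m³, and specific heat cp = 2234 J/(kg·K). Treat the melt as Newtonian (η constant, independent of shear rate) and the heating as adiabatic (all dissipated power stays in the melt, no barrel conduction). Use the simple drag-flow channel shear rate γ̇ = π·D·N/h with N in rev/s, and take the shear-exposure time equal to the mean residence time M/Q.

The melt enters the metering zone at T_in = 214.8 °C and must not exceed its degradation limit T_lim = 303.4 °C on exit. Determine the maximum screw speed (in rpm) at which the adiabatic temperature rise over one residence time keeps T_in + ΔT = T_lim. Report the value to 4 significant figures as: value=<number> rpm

value=82.95 rpm

Convert throughput: Q = 242.6 kg/h = 242.6/3600 = 0.0673889 kg/s
t_res = M / Q_s = 3.12 ÷ 0.0673889 = 46.2984 s
D = 90.2 mm = 0.0902 m;  h = 8.68 mm = 0.00868 m
ΔT_a = T_lim − T_in = 303.4 °C − 214.8 °C = 88.6 K
Invert ΔT = ηγ̇²t_res/(ρcp) for γ̇: γ̇_max² = ΔT_a ρ cp / (η t_res) = 88.6·1246·2234 / (2615·46.2984) = 2037.03 s⁻²
Take the square root: γ̇_max = √(2037.03) = 45.1334 s⁻¹
Solve γ̇ = πDN/h for N: N_max = γ̇_max·h/(π·D) = 45.1334 × 0.00868 / (π × 0.0902) = 1.38249 rev/s = 82.9494 rpm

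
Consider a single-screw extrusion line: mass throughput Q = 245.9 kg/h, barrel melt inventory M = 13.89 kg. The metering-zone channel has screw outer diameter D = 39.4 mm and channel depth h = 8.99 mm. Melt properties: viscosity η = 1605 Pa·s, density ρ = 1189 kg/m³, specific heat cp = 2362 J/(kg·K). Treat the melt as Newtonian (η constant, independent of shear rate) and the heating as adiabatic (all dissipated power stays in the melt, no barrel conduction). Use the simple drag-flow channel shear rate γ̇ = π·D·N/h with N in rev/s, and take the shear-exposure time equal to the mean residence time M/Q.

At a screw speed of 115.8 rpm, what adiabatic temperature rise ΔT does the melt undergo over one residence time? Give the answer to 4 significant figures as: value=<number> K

value=82.06 K

Q_s = Q / 3600 = 245.9 / 3600 = 0.0683056 kg/s
t_res = M / Q_s = 13.89 ÷ 0.0683056 = 203.351 s
Convert to SI: D = 0.0394 m, h = 0.00899 m, N = 115.8/60 = 1.93 rev/s
γ̇ = π·D·N / h = π · 0.0394 · 1.93 / 0.00899 = 26.5732 s⁻¹
Adiabatic rise: ΔT = η γ̇² t_res / (ρ cp) = 1605·(26.5732)²·203.351 / (1189·2362) = 82.0629 K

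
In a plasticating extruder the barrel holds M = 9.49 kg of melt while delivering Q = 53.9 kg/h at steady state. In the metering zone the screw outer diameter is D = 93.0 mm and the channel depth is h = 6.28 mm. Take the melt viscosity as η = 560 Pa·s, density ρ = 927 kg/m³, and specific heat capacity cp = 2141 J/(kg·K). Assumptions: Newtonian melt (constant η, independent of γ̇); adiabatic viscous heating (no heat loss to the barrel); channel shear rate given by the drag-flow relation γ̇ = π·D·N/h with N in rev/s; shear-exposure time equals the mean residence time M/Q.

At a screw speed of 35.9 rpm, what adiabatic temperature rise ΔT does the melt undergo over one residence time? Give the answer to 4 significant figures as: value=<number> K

value=138.6 K

Q_s = Q / 3600 = 53.9 / 3600 = 0.0149722 kg/s
t_res = M / Q_s = 9.49 / 0.0149722 = 633.84 s
D = 93.0 mm = 0.093 m;  h = 6.28 mm = 0.00628 m;  N = 35.9 rpm / 60 = 0.598333 rev/s
Shear rate: γ̇ = πDN/h = π·0.093·0.598333/0.00628 = 27.8366 s⁻¹
ΔT = η·γ̇²·t_res / (ρ·cp) = 560 · (27.8366)² · 633.84 / (927 · 2141) = 138.581 K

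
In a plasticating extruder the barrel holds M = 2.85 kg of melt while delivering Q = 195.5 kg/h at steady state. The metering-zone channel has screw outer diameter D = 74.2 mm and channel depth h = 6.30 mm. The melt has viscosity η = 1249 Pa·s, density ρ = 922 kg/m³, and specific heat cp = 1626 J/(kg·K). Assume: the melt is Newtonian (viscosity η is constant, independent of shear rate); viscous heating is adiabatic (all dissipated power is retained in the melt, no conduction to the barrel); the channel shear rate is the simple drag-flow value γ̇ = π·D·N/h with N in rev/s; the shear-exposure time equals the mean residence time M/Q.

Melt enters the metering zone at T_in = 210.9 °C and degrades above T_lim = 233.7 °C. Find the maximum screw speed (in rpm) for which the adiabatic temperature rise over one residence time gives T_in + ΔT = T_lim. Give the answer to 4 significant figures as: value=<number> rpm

Convert throughput: Q = 195.5 kg/h = 195.5/3600 = 0.0543056 kg/s
t_res = M / Q_s = 2.85 ÷ 0.0543056 = 52.4808 s
Geometry in SI: D = 74.2 mm → 0.0742 m, h = 6.30 mm → 0.0063 m
ΔT_a = T_lim − T_in = 233.7 °C − 210.9 °C = 22.8 K
γ̇_max² = ΔT_a·ρ·cp / (η·t_res) = [22.8 × 922 × 1626] / [1249 × 52.4808] = 521.463 s⁻²
γ̇_max = √521.463 = 22.8356 s⁻¹
N_max = γ̇_max·h / (π·D) = 22.8356 · 0.0063 / (π · 0.0742) = 0.617161 rev/s = 37.0297 rpm

value=37.03 rpm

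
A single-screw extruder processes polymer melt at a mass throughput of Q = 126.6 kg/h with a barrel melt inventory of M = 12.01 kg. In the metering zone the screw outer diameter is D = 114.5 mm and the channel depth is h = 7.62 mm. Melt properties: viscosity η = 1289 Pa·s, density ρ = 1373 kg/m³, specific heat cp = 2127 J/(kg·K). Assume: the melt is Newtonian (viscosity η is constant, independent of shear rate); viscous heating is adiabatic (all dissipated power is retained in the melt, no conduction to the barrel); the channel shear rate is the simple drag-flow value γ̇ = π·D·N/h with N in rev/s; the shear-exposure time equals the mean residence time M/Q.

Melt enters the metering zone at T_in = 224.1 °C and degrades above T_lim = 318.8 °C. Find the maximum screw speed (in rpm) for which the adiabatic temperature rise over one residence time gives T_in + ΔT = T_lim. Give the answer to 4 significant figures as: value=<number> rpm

value=31.86 rpm

Convert throughput: Q = 126.6 kg/h = 126.6/3600 = 0.0351667 kg/s
t_res = M / Q_s = 12.01 / 0.0351667 = 341.517 s
Geometry in SI: D = 114.5 mm → 0.1145 m, h = 7.62 mm → 0.00762 m
Allowable rise: ΔT_a = T_lim − T_in = 318.8 − 224.1 = 94.7 K
Invert ΔT = ηγ̇²t_res/(ρcp) for γ̇: γ̇_max² = ΔT_a ρ cp / (η t_res) = 94.7·1373·2127 / (1289·341.517) = 628.237 s⁻²
γ̇_max = √628.237 = 25.0646 s⁻¹
N_max = γ̇_max h / (πD) = 25.0646·0.00762/(π·0.1145) = 0.530959 rev/s → ×60 = 31.8576 rpm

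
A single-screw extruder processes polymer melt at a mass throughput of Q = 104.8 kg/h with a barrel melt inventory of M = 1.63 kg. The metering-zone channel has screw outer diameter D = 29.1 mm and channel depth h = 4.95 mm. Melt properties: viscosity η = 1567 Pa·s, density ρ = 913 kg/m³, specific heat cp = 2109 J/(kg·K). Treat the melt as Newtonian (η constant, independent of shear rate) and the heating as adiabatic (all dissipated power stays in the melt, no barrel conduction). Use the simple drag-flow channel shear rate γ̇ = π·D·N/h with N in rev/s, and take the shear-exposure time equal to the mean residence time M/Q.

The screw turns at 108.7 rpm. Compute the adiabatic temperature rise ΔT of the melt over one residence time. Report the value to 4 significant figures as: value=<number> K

value=51.01 K

Throughput in SI: Q_s = 104.8 kg/h ÷ 3600 s/h = 0.0291111 kg/s
t_res = M / Q_s = 1.63 / 0.0291111 = 55.9924 s
Geometry in metres: D = 29.1 mm → 0.0291 m, h = 4.95 mm → 0.00495 m; screw speed N = 108.7 rpm = 1.81167 rev/s
Shear rate: γ̇ = πDN/h = π·0.0291·1.81167/0.00495 = 33.4592 s⁻¹
ΔT = η·γ̇²·t_res/(ρ·cp) = [1567 × 33.4592² × 55.9924] / [913 × 2109] = 51.0132 K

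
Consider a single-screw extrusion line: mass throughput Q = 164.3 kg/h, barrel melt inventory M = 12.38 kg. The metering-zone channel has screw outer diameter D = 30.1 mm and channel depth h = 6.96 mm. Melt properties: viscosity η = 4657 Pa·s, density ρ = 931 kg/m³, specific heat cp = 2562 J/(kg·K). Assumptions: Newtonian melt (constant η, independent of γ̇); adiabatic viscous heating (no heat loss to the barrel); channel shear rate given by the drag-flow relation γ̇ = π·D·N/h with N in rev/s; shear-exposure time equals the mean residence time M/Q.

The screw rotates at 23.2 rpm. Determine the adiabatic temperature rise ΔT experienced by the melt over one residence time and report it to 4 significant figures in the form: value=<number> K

value=14.62 K

Convert throughput: Q = 164.3 kg/h = 164.3/3600 = 0.0456389 kg/s
t_res = M / Q_s = 12.38 ÷ 0.0456389 = 271.26 s
Geometry in metres: D = 30.1 mm → 0.0301 m, h = 6.96 mm → 0.00696 m; screw speed N = 23.2 rpm = 0.386667 rev/s
γ̇ = π D N / h = (π)(0.0301)(0.386667) / 0.00696 = 5.25344 s⁻¹
Adiabatic rise: ΔT = η γ̇² t_res / (ρ cp) = 4657·(5.25344)²·271.26 / (931·2562) = 14.6167 K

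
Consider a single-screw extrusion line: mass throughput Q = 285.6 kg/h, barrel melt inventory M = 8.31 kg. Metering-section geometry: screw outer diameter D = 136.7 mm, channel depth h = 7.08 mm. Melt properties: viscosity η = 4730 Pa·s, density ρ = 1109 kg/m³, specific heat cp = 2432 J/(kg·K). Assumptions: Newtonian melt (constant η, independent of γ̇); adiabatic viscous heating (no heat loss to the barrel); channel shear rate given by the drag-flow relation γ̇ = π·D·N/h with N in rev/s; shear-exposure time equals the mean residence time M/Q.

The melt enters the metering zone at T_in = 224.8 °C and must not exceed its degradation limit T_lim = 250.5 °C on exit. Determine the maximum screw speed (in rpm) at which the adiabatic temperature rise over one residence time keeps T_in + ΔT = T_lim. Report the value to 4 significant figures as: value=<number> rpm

Convert throughput: Q = 285.6 kg/h = 285.6/3600 = 0.0793333 kg/s
t_res = M / Q_s = 8.31 ÷ 0.0793333 = 104.748 s
Convert to metres: D = 0.1367 m, h = 0.00708 m
ΔT_a = T_lim − T_in = 250.5 − 224.8 = 25.7 K
γ̇_max² = ΔT_a·ρ·cp/(η·t_res) = 25.7·1109·2432/(4730·104.748) = 139.901 s⁻²
γ̇_max = √139.901 = 11.828 s⁻¹
N_max = γ̇_max h / (πD) = 11.828·0.00708/(π·0.1367) = 0.194996 rev/s → ×60 = 11.6998 rpm

value=11.70 rpm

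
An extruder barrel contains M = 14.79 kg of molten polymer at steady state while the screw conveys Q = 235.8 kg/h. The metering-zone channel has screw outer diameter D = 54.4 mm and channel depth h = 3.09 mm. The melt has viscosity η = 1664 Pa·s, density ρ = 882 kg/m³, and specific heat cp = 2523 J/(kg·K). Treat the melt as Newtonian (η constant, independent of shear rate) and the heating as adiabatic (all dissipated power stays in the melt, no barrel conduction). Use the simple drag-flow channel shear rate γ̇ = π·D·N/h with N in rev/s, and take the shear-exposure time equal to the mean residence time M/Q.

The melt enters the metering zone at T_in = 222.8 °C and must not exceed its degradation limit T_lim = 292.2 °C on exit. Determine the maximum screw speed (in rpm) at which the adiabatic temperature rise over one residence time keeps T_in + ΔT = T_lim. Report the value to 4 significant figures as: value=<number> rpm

Convert throughput: Q = 235.8 kg/h = 235.8/3600 = 0.0655 kg/s
t_res = M / Q_s = 14.79 ÷ 0.0655 = 225.802 s
Convert to metres: D = 0.0544 m, h = 0.00309 m
Allowable rise: ΔT_a = T_lim − T_in = 292.2 − 222.8 = 69.4 K
γ̇_max² = ΔT_a·ρ·cp/(η·t_res) = 69.4·882·2523/(1664·225.802) = 411.022 s⁻²
γ̇_max = sqrt(411.022) = 20.2737 s⁻¹
Solve γ̇ = πDN/h for N: N_max = γ̇_max·h/(π·D) = 20.2737 × 0.00309 / (π × 0.0544) = 0.366558 rev/s = 21.9935 rpm

value=21.99 rpm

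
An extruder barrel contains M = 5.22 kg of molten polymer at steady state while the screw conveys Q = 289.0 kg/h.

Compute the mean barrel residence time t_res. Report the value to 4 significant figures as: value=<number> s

Convert throughput: Q = 289.0 kg/h = 289.0/3600 = 0.0802778 kg/s
Mean residence time: t_res = M/Q_s = 5.22 kg / 0.0802778 kg/s = 65.0242 s

value=65.02 s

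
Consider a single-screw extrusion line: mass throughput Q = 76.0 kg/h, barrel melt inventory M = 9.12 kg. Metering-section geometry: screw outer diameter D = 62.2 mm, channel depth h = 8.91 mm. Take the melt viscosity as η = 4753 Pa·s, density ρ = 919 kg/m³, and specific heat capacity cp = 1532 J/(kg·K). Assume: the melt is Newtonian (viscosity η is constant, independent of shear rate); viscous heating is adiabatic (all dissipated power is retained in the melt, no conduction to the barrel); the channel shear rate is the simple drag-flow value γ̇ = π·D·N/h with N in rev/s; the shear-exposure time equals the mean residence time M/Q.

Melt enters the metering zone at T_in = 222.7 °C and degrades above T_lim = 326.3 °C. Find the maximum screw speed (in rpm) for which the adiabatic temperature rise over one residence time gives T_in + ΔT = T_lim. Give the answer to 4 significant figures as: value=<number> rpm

Q_s = Q / 3600 = 76.0 / 3600 = 0.0211111 kg/s
Mean residence time: t_res = M/Q_s = 9.12 kg / 0.0211111 kg/s = 432 s
Convert to metres: D = 0.0622 m, h = 0.00891 m
ΔT_a = T_lim − T_in = 326.3 °C − 222.7 °C = 103.6 K
Invert ΔT = ηγ̇²t_res/(ρcp) for γ̇: γ̇_max² = ΔT_a ρ cp / (η t_res) = 103.6·919·1532 / (4753·432) = 71.0366 s⁻²
γ̇_max = sqrt(71.0366) = 8.42832 s⁻¹
N_max = γ̇_max·h / (π·D) = 8.42832 · 0.00891 / (π · 0.0622) = 0.384307 rev/s = 23.0584 rpm

value=23.06 rpm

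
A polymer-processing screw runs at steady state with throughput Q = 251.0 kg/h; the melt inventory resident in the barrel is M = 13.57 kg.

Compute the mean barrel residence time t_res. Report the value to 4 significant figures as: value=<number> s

value=194.6 s

Convert throughput: Q = 251.0 kg/h = 251.0/3600 = 0.0697222 kg/s
Mean residence time: t_res = M/Q_s = 13.57 kg / 0.0697222 kg/s = 194.629 s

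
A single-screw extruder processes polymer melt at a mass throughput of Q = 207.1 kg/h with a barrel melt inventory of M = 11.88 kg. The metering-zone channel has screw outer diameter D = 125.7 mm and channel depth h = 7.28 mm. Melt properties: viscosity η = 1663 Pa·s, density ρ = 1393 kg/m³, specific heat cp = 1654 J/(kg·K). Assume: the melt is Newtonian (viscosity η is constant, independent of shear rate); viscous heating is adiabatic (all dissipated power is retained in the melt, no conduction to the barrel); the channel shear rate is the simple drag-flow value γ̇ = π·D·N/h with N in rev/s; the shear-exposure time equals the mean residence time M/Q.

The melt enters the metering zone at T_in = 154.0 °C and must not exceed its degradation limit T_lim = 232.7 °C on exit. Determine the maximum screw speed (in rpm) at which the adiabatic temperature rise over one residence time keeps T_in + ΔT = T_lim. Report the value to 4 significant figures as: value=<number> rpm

Q_s = Q / 3600 = 207.1 / 3600 = 0.0575278 kg/s
t_res = M / Q_s = 11.88 ÷ 0.0575278 = 206.509 s
Convert to metres: D = 0.1257 m, h = 0.00728 m
ΔT_a = T_lim − T_in = 232.7 − 154.0 = 78.7 K
γ̇_max² = ΔT_a·ρ·cp/(η·t_res) = 78.7·1393·1654/(1663·206.509) = 527.996 s⁻²
Take the square root: γ̇_max = √(527.996) = 22.9782 s⁻¹
N_max = γ̇_max·h / (π·D) = 22.9782 · 0.00728 / (π · 0.1257) = 0.423605 rev/s = 25.4163 rpm

value=25.42 rpm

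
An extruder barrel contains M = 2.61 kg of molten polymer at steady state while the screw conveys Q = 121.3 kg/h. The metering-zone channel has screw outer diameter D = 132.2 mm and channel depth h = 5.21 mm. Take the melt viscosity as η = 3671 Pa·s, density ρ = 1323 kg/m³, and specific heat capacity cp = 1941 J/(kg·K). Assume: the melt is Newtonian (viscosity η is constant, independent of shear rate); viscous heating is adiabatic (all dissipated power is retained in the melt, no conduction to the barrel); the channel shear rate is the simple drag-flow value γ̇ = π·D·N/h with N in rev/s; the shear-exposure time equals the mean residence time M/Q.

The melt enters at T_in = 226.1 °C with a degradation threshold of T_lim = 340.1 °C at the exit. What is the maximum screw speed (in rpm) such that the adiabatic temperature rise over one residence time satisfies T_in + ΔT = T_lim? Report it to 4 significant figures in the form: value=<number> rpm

Throughput in SI: Q_s = 121.3 kg/h ÷ 3600 s/h = 0.0336944 kg/s
t_res = M / Q_s = 2.61 ÷ 0.0336944 = 77.4608 s
D = 132.2 mm = 0.1322 m;  h = 5.21 mm = 0.00521 m
ΔT_a = T_lim − T_in = 340.1 − 226.1 = 114 K
γ̇_max² = ΔT_a·ρ·cp/(η·t_res) = 114·1323·1941/(3671·77.4608) = 1029.49 s⁻²
γ̇_max = √1029.49 = 32.0857 s⁻¹
Solve γ̇ = πDN/h for N: N_max = γ̇_max·h/(π·D) = 32.0857 × 0.00521 / (π × 0.1322) = 0.402502 rev/s = 24.1501 rpm

value=24.15 rpm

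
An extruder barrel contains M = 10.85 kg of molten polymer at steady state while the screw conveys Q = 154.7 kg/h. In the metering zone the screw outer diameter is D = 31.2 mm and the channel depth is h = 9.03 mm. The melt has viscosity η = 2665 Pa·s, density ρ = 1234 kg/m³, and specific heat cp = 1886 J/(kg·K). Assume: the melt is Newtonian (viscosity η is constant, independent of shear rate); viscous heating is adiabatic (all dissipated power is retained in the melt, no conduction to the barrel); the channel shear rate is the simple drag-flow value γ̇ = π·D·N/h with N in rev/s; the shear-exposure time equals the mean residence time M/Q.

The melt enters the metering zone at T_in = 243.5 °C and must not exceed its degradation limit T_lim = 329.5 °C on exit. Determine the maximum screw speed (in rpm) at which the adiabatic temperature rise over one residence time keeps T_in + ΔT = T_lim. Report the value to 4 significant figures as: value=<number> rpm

value=95.33 rpm

Convert throughput: Q = 154.7 kg/h = 154.7/3600 = 0.0429722 kg/s
Mean residence time: t_res = M/Q_s = 10.85 kg / 0.0429722 kg/s = 252.489 s
Convert to metres: D = 0.0312 m, h = 0.00903 m
Allowable rise: ΔT_a = T_lim − T_in = 329.5 − 243.5 = 86 K
γ̇_max² = ΔT_a·ρ·cp / (η·t_res) = [86 × 1234 × 1886] / [2665 × 252.489] = 297.451 s⁻²
Take the square root: γ̇_max = √(297.451) = 17.2468 s⁻¹
N_max = γ̇_max·h / (π·D) = 17.2468 · 0.00903 / (π · 0.0312) = 1.58888 rev/s = 95.3329 rpm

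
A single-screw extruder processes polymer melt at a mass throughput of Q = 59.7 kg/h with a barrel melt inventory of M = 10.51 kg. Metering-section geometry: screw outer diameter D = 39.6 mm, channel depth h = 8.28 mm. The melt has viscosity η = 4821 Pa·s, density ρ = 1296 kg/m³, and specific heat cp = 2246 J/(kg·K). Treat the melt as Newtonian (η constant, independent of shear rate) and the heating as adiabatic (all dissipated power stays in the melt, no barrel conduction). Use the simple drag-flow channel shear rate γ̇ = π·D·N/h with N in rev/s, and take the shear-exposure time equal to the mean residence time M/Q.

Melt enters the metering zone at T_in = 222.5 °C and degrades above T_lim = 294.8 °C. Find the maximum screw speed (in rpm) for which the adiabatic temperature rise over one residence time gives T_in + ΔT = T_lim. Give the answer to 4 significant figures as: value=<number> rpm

Throughput in SI: Q_s = 59.7 kg/h ÷ 3600 s/h = 0.0165833 kg/s
t_res = M / Q_s = 10.51 ÷ 0.0165833 = 633.769 s
Convert to metres: D = 0.0396 m, h = 0.00828 m
Allowable rise: ΔT_a = T_lim − T_in = 294.8 − 222.5 = 72.3 K
γ̇_max² = ΔT_a·ρ·cp / (η·t_res) = [72.3 × 1296 × 2246] / [4821 × 633.769] = 68.8787 s⁻²
Take the square root: γ̇_max = √(68.8787) = 8.29932 s⁻¹
N_max = γ̇_max h / (πD) = 8.29932·0.00828/(π·0.0396) = 0.552367 rev/s → ×60 = 33.142 rpm

value=33.14 rpm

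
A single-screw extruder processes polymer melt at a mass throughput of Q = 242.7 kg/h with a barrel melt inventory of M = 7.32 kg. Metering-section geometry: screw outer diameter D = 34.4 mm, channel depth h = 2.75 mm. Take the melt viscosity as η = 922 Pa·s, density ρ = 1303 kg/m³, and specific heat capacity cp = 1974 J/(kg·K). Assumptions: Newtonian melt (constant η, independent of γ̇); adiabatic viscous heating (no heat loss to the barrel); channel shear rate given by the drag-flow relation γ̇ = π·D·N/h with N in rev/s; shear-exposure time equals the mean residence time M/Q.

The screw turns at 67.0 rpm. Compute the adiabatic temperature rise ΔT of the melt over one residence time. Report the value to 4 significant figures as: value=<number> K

value=74.95 K

Throughput in SI: Q_s = 242.7 kg/h ÷ 3600 s/h = 0.0674167 kg/s
t_res = M / Q_s = 7.32 / 0.0674167 = 108.578 s
Convert to SI: D = 0.0344 m, h = 0.00275 m, N = 67.0/60 = 1.11667 rev/s
Shear rate: γ̇ = πDN/h = π·0.0344·1.11667/0.00275 = 43.8833 s⁻¹
ΔT = η·γ̇²·t_res / (ρ·cp) = 922 · (43.8833)² · 108.578 / (1303 · 1974) = 74.9517 K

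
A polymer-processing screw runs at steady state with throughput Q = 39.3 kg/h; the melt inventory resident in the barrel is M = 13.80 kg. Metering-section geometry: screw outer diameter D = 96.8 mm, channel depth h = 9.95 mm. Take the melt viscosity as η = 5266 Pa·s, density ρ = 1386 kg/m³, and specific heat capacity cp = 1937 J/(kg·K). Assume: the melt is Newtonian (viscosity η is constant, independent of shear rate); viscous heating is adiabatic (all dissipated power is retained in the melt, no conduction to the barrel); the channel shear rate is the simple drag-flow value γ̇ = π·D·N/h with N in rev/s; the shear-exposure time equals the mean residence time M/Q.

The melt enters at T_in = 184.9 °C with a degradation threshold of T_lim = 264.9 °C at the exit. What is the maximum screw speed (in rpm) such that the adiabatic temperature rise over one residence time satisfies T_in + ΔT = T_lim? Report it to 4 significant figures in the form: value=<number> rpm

Q_s = Q / 3600 = 39.3 / 3600 = 0.0109167 kg/s
Mean residence time: t_res = M/Q_s = 13.80 kg / 0.0109167 kg/s = 1264.12 s
Convert to metres: D = 0.0968 m, h = 0.00995 m
ΔT_a = T_lim − T_in = 264.9 °C − 184.9 °C = 80 K
γ̇_max² = ΔT_a·ρ·cp/(η·t_res) = 80·1386·1937/(5266·1264.12) = 32.2636 s⁻²
γ̇_max = sqrt(32.2636) = 5.68011 s⁻¹
Solve γ̇ = πDN/h for N: N_max = γ̇_max·h/(π·D) = 5.68011 × 0.00995 / (π × 0.0968) = 0.185846 rev/s = 11.1508 rpm

value=11.15 rpm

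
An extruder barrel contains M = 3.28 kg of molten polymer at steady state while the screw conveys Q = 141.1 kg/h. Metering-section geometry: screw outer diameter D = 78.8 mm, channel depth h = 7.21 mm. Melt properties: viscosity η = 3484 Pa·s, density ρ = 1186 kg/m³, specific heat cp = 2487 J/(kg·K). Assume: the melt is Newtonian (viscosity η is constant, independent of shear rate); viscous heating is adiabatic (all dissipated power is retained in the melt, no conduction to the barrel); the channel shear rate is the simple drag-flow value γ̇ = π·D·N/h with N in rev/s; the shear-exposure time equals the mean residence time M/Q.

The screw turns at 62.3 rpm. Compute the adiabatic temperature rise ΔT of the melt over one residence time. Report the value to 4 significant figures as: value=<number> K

Throughput in SI: Q_s = 141.1 kg/h ÷ 3600 s/h = 0.0391944 kg/s
t_res = M / Q_s = 3.28 ÷ 0.0391944 = 83.6853 s
D = 78.8 mm = 0.0788 m;  h = 7.21 mm = 0.00721 m;  N = 62.3 rpm / 60 = 1.03833 rev/s
γ̇ = π·D·N / h = π · 0.0788 · 1.03833 / 0.00721 = 35.6515 s⁻¹
ΔT = η·γ̇²·t_res / (ρ·cp) = 3484 · (35.6515)² · 83.6853 / (1186 · 2487) = 125.638 K

value=125.6 K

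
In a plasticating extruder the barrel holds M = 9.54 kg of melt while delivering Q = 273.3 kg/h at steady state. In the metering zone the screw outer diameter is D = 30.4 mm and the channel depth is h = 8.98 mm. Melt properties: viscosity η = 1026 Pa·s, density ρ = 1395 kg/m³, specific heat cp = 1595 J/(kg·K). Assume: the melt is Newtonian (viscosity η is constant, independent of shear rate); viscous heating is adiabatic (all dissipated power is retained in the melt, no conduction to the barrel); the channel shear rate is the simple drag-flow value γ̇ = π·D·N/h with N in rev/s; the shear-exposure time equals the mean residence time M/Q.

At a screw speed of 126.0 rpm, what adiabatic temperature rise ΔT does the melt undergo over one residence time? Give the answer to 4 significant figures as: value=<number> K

Q_s = Q / 3600 = 273.3 / 3600 = 0.0759167 kg/s
t_res = M / Q_s = 9.54 / 0.0759167 = 125.664 s
D = 30.4 mm = 0.0304 m;  h = 8.98 mm = 0.00898 m;  N = 126.0 rpm / 60 = 2.1 rev/s
γ̇ = π·D·N / h = π · 0.0304 · 2.1 / 0.00898 = 22.334 s⁻¹
ΔT = η·γ̇²·t_res / (ρ·cp) = 1026 · (22.334)² · 125.664 / (1395 · 1595) = 28.9039 K

value=28.90 K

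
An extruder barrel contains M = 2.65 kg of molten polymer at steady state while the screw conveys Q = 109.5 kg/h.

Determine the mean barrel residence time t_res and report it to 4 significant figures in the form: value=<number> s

Throughput in SI: Q_s = 109.5 kg/h ÷ 3600 s/h = 0.0304167 kg/s
t_res = M / Q_s = 2.65 ÷ 0.0304167 = 87.1233 s

value=87.12 s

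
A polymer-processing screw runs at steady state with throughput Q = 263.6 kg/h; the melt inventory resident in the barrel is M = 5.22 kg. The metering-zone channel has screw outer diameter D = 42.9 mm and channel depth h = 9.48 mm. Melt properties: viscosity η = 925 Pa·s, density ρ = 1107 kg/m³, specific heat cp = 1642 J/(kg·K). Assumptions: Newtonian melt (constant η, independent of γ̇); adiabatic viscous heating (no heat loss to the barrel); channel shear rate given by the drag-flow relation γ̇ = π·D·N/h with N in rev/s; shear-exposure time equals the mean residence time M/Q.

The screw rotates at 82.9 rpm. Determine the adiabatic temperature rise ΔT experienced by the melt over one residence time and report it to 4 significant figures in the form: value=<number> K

Q_s = Q / 3600 = 263.6 / 3600 = 0.0732222 kg/s
Mean residence time: t_res = M/Q_s = 5.22 kg / 0.0732222 kg/s = 71.2898 s
D = 42.9 mm = 0.0429 m;  h = 9.48 mm = 0.00948 m;  N = 82.9 rpm / 60 = 1.38167 rev/s
γ̇ = π D N / h = (π)(0.0429)(1.38167) / 0.00948 = 19.6427 s⁻¹
ΔT = η·γ̇²·t_res/(ρ·cp) = [925 × 19.6427² × 71.2898] / [1107 × 1642] = 13.9976 K

value=14.00 K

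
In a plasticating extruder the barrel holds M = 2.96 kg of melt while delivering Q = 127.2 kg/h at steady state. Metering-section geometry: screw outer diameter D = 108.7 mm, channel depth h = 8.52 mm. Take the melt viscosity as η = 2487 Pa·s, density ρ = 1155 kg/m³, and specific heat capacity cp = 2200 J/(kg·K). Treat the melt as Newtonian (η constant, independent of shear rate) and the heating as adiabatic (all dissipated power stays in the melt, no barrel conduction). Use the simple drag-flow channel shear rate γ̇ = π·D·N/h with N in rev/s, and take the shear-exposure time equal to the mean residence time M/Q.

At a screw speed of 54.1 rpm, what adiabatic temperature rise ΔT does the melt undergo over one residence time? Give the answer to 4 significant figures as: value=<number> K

Throughput in SI: Q_s = 127.2 kg/h ÷ 3600 s/h = 0.0353333 kg/s
Mean residence time: t_res = M/Q_s = 2.96 kg / 0.0353333 kg/s = 83.7736 s
Convert to SI: D = 0.1087 m, h = 0.00852 m, N = 54.1/60 = 0.901667 rev/s
γ̇ = π D N / h = (π)(0.1087)(0.901667) / 0.00852 = 36.1398 s⁻¹
ΔT = η·γ̇²·t_res/(ρ·cp) = [2487 × 36.1398² × 83.7736] / [1155 × 2200] = 107.09 K

value=107.1 K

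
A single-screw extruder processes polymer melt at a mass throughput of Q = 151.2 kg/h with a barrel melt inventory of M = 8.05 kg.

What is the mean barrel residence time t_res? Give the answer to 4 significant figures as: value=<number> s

Convert throughput: Q = 151.2 kg/h = 151.2/3600 = 0.042 kg/s
t_res = M / Q_s = 8.05 / 0.042 = 191.667 s

value=191.7 s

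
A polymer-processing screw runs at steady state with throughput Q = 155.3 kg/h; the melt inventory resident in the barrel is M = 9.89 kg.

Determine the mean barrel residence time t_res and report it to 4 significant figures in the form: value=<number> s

Throughput in SI: Q_s = 155.3 kg/h ÷ 3600 s/h = 0.0431389 kg/s
Mean residence time: t_res = M/Q_s = 9.89 kg / 0.0431389 kg/s = 229.259 s

value=229.3 s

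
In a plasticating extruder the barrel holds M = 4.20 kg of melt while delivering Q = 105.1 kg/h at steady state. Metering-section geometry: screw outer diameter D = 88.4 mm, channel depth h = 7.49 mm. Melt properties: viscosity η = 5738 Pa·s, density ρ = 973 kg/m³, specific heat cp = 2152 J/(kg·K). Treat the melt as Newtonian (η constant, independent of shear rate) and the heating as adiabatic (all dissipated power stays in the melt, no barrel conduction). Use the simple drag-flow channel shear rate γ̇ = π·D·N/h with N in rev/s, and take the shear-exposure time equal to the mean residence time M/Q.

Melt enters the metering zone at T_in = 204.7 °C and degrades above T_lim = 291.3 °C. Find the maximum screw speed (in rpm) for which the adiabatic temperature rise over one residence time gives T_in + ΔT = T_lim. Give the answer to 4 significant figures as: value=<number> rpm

value=23.98 rpm

Convert throughput: Q = 105.1 kg/h = 105.1/3600 = 0.0291944 kg/s
t_res = M / Q_s = 4.20 / 0.0291944 = 143.863 s
D = 88.4 mm = 0.0884 m;  h = 7.49 mm = 0.00749 m
ΔT_a = T_lim − T_in = 291.3 °C − 204.7 °C = 86.6 K
γ̇_max² = ΔT_a·ρ·cp/(η·t_res) = 86.6·973·2152/(5738·143.863) = 219.666 s⁻²
Take the square root: γ̇_max = √(219.666) = 14.8211 s⁻¹
N_max = γ̇_max h / (πD) = 14.8211·0.00749/(π·0.0884) = 0.399725 rev/s → ×60 = 23.9835 rpm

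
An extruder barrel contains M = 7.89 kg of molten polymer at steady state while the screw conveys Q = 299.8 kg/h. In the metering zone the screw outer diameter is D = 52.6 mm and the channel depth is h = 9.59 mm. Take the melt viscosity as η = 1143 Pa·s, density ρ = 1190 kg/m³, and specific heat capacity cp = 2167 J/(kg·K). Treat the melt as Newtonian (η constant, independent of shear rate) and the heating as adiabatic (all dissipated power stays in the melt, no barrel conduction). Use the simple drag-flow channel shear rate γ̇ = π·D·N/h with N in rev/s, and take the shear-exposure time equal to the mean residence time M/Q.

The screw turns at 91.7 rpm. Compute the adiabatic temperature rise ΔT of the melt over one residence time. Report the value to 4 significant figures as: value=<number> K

value=29.12 K

Q_s = Q / 3600 = 299.8 / 3600 = 0.0832778 kg/s
Mean residence time: t_res = M/Q_s = 7.89 kg / 0.0832778 kg/s = 94.7432 s
Geometry in metres: D = 52.6 mm → 0.0526 m, h = 9.59 mm → 0.00959 m; screw speed N = 91.7 rpm = 1.52833 rev/s
Shear rate: γ̇ = πDN/h = π·0.0526·1.52833/0.00959 = 26.3351 s⁻¹
ΔT = η·γ̇²·t_res/(ρ·cp) = [1143 × 26.3351² × 94.7432] / [1190 × 2167] = 29.1245 K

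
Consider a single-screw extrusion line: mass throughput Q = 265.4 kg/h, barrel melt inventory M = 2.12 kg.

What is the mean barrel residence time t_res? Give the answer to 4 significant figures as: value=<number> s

Convert throughput: Q = 265.4 kg/h = 265.4/3600 = 0.0737222 kg/s
Mean residence time: t_res = M/Q_s = 2.12 kg / 0.0737222 kg/s = 28.7566 s

value=28.76 s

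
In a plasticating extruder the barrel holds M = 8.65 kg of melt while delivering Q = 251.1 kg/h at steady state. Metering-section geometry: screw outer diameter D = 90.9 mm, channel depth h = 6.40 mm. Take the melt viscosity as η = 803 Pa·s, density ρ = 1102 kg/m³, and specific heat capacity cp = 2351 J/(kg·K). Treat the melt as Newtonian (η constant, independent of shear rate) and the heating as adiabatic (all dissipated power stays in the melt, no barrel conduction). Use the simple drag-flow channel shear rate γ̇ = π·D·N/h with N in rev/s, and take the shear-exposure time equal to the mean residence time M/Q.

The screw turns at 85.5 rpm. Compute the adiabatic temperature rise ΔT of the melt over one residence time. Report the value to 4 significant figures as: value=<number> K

Convert throughput: Q = 251.1 kg/h = 251.1/3600 = 0.06975 kg/s
t_res = M / Q_s = 8.65 ÷ 0.06975 = 124.014 s
Convert to SI: D = 0.0909 m, h = 0.0064 m, N = 85.5/60 = 1.425 rev/s
Shear rate: γ̇ = πDN/h = π·0.0909·1.425/0.0064 = 63.5841 s⁻¹
ΔT = η·γ̇²·t_res/(ρ·cp) = [803 × 63.5841² × 124.014] / [1102 × 2351] = 155.4 K

value=155.4 K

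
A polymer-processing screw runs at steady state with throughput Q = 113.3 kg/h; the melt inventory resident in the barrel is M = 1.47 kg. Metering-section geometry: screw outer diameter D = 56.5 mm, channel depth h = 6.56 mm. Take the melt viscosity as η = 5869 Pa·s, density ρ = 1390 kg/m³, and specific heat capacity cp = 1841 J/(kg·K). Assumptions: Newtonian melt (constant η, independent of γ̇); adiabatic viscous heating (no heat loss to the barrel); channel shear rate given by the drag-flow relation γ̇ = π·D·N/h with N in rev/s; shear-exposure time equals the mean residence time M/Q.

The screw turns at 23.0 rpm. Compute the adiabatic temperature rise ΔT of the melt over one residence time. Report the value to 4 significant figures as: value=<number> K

Convert throughput: Q = 113.3 kg/h = 113.3/3600 = 0.0314722 kg/s
t_res = M / Q_s = 1.47 ÷ 0.0314722 = 46.7079 s
D = 56.5 mm = 0.0565 m;  h = 6.56 mm = 0.00656 m;  N = 23.0 rpm / 60 = 0.383333 rev/s
Shear rate: γ̇ = πDN/h = π·0.0565·0.383333/0.00656 = 10.3722 s⁻¹
Adiabatic rise: ΔT = η γ̇² t_res / (ρ cp) = 5869·(10.3722)²·46.7079 / (1390·1841) = 11.5246 K

value=11.52 K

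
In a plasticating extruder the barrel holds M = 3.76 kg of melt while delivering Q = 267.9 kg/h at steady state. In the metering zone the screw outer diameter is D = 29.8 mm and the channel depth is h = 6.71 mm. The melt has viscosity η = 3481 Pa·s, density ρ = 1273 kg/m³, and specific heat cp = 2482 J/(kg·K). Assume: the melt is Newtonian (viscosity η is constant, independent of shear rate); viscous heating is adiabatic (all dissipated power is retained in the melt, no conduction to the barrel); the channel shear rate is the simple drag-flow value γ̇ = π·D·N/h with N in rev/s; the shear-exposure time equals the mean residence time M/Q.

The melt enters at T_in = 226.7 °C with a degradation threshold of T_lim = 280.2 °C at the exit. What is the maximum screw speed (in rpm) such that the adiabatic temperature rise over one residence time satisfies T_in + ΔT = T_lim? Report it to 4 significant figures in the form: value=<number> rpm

value=133.3 rpm

Q_s = Q / 3600 = 267.9 / 3600 = 0.0744167 kg/s
Mean residence time: t_res = M/Q_s = 3.76 kg / 0.0744167 kg/s = 50.5263 s
Convert to metres: D = 0.0298 m, h = 0.00671 m
ΔT_a = T_lim − T_in = 280.2 − 226.7 = 53.5 K
γ̇_max² = ΔT_a·ρ·cp/(η·t_res) = 53.5·1273·2482/(3481·50.5263) = 961.086 s⁻²
γ̇_max = sqrt(961.086) = 31.0014 s⁻¹
Solve γ̇ = πDN/h for N: N_max = γ̇_max·h/(π·D) = 31.0014 × 0.00671 / (π × 0.0298) = 2.22197 rev/s = 133.318 rpm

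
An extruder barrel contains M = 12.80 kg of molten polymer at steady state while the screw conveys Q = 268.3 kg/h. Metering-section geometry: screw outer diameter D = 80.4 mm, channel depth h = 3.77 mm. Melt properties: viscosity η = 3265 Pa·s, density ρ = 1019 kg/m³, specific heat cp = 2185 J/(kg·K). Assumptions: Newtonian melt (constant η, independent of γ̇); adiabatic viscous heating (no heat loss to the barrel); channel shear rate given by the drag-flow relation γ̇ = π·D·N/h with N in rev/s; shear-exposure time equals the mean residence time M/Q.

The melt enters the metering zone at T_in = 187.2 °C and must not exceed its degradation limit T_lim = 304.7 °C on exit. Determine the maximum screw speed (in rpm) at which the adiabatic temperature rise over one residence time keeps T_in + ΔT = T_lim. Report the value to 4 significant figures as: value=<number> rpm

value=19.34 rpm

Q_s = Q / 3600 = 268.3 / 3600 = 0.0745278 kg/s
Mean residence time: t_res = M/Q_s = 12.80 kg / 0.0745278 kg/s = 171.748 s
Geometry in SI: D = 80.4 mm → 0.0804 m, h = 3.77 mm → 0.00377 m
ΔT_a = T_lim − T_in = 304.7 − 187.2 = 117.5 K
γ̇_max² = ΔT_a·ρ·cp / (η·t_res) = [117.5 × 1019 × 2185] / [3265 × 171.748] = 466.54 s⁻²
Take the square root: γ̇_max = √(466.54) = 21.5995 s⁻¹
Solve γ̇ = πDN/h for N: N_max = γ̇_max·h/(π·D) = 21.5995 × 0.00377 / (π × 0.0804) = 0.322389 rev/s = 19.3433 rpm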